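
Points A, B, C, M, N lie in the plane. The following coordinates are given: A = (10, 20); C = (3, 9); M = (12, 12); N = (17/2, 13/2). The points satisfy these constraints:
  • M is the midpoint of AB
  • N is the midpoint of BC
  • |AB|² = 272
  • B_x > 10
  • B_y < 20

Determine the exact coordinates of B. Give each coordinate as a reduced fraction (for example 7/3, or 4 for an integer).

B = (14, 4)

1. B_x = 14  [B = 2·M−A = 2·(12, 12)−(10, 20)]
2. B_y = 4  [B = 2·M−A = 2·(12, 12)−(10, 20)]
   so B = (14, 4)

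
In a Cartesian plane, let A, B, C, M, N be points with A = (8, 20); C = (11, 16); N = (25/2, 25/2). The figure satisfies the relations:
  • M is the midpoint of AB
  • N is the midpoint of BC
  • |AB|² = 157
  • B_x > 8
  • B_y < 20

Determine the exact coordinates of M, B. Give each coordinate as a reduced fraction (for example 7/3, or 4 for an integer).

1. B_x = 14  [B = 2·N−C = 2·(25/2, 25/2)−(11, 16)]
2. B_y = 9  [B = 2·N−C = 2·(25/2, 25/2)−(11, 16)]
   so B = (14, 9)
3. M_x = 11  [2·M = A+B = (8, 20)+(14, 9)]
4. M_y = 29/2  [2·M = A+B = (8, 20)+(14, 9)]
   so M = (11, 29/2)

M = (11, 29/2)
B = (14, 9)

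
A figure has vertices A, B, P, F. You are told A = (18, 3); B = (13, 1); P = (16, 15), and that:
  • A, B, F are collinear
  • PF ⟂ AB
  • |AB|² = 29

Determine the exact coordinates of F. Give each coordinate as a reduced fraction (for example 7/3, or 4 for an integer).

1. F_x = 592/29  [[A, B, F are collinear ⇒ 2x-5y-21=0] ∩ [PF ⟂ AB ⇒ -5x-2y+110=0]]
2. F_y = 115/29  [[A, B, F are collinear ⇒ 2x-5y-21=0] ∩ [PF ⟂ AB ⇒ -5x-2y+110=0]]
   so F = (592/29, 115/29)

F = (592/29, 115/29)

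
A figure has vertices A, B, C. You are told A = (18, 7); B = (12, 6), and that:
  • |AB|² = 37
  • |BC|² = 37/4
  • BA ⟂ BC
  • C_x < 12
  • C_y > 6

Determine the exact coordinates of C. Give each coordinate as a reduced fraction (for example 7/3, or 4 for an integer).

C = (23/2, 9)

1. C_x = 23/2  [[BA ⟂ BC ⇒ 6x+1y-78=0] ∩ [|C−(12, 6)|²=37/4]]
2. C_y = 9  [[BA ⟂ BC ⇒ 6x+1y-78=0] ∩ [|C−(12, 6)|²=37/4]]
   so C = (23/2, 9)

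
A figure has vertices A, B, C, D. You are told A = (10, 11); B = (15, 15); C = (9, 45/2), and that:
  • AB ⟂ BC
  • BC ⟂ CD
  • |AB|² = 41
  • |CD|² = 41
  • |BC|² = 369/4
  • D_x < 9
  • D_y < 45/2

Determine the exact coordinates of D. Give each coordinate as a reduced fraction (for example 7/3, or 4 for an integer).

D = (4, 37/2)

1. D_x = 4  [[BC ⟂ CD ⇒ -6x+15/2y-459/4=0] ∩ [|D−(9, 45/2)|²=41]]
2. D_y = 37/2  [[BC ⟂ CD ⇒ -6x+15/2y-459/4=0] ∩ [|D−(9, 45/2)|²=41]]
   so D = (4, 37/2)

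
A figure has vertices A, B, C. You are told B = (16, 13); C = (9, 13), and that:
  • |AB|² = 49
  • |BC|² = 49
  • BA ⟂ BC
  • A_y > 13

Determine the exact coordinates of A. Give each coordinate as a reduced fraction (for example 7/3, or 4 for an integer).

1. A_x = 16  [[BA ⟂ BC ⇒ -7x+112=0] ∩ [|A−(16, 13)|²=49]]
2. A_y = 20  [[BA ⟂ BC ⇒ -7x+112=0] ∩ [|A−(16, 13)|²=49]]
   so A = (16, 20)

A = (16, 20)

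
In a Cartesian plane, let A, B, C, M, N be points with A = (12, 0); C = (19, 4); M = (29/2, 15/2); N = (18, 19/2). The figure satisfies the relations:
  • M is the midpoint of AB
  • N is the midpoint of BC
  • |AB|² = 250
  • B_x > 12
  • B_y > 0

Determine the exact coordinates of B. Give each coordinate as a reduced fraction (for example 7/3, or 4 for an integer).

B = (17, 15)

1. B_x = 17  [B = 2·M−A = 2·(29/2, 15/2)−(12, 0)]
2. B_y = 15  [B = 2·M−A = 2·(29/2, 15/2)−(12, 0)]
   so B = (17, 15)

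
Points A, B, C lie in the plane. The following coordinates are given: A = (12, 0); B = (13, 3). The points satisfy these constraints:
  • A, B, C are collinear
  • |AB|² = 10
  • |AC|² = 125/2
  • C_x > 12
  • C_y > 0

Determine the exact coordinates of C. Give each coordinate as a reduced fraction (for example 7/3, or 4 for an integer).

1. C_x = 29/2  [[A, B, C are collinear ⇒ -3x+1y+36=0] ∩ [|C−(12, 0)|²=125/2]]
2. C_y = 15/2  [[A, B, C are collinear ⇒ -3x+1y+36=0] ∩ [|C−(12, 0)|²=125/2]]
   so C = (29/2, 15/2)

C = (29/2, 15/2)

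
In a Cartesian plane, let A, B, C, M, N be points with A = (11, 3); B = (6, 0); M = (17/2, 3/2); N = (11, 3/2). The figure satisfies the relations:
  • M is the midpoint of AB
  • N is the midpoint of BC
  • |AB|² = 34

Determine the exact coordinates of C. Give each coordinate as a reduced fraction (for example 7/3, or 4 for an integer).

1. C_x = 16  [C = 2·N−B = 2·(11, 3/2)−(6, 0)]
2. C_y = 3  [C = 2·N−B = 2·(11, 3/2)−(6, 0)]
   so C = (16, 3)

C = (16, 3)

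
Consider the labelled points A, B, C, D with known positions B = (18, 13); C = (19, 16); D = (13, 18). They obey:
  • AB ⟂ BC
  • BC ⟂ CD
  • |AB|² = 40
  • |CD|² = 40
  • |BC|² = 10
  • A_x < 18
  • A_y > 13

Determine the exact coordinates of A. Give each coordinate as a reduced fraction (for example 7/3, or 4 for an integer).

A = (12, 15)

1. A_x = 12  [[AB ⟂ BC ⇒ -1x-3y+57=0] ∩ [|A−(18, 13)|²=40]]
2. A_y = 15  [[AB ⟂ BC ⇒ -1x-3y+57=0] ∩ [|A−(18, 13)|²=40]]
   so A = (12, 15)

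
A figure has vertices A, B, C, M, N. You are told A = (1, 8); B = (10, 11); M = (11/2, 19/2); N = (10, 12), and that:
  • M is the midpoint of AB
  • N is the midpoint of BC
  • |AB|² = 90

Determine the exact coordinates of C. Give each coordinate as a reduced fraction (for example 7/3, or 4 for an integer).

1. C_x = 10  [C = 2·N−B = 2·(10, 12)−(10, 11)]
2. C_y = 13  [C = 2·N−B = 2·(10, 12)−(10, 11)]
   so C = (10, 13)

C = (10, 13)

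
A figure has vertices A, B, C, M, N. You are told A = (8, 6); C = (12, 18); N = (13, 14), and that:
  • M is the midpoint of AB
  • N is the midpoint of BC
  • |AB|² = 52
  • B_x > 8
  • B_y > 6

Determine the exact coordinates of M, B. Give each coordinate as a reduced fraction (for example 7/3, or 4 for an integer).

M = (11, 8)
B = (14, 10)

1. B_x = 14  [B = 2·N−C = 2·(13, 14)−(12, 18)]
2. B_y = 10  [B = 2·N−C = 2·(13, 14)−(12, 18)]
   so B = (14, 10)
3. M_x = 11  [2·M = A+B = (8, 6)+(14, 10)]
4. M_y = 8  [2·M = A+B = (8, 6)+(14, 10)]
   so M = (11, 8)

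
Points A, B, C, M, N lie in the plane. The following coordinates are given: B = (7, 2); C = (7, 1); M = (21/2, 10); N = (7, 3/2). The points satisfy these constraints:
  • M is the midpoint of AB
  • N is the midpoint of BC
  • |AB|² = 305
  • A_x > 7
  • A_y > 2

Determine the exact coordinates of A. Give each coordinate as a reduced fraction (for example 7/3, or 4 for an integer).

A = (14, 18)

1. A_x = 14  [A = 2·M−B = 2·(21/2, 10)−(7, 2)]
2. A_y = 18  [A = 2·M−B = 2·(21/2, 10)−(7, 2)]
   so A = (14, 18)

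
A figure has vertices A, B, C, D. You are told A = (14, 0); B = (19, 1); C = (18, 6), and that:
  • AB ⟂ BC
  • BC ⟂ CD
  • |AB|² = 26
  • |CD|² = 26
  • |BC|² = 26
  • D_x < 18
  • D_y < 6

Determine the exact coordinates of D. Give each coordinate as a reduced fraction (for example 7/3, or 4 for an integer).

D = (13, 5)

1. D_x = 13  [[BC ⟂ CD ⇒ -1x+5y-12=0] ∩ [|D−(18, 6)|²=26]]
2. D_y = 5  [[BC ⟂ CD ⇒ -1x+5y-12=0] ∩ [|D−(18, 6)|²=26]]
   so D = (13, 5)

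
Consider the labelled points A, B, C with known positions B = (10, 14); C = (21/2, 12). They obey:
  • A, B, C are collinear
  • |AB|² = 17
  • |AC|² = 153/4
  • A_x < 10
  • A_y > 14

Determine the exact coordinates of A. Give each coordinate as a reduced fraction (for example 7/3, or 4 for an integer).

A = (9, 18)

1. A_x = 9  [[A, B, C are collinear ⇒ 2x+1/2y-27=0] ∩ [|A−(10, 14)|²=17]]
2. A_y = 18  [[A, B, C are collinear ⇒ 2x+1/2y-27=0] ∩ [|A−(10, 14)|²=17]]
   so A = (9, 18)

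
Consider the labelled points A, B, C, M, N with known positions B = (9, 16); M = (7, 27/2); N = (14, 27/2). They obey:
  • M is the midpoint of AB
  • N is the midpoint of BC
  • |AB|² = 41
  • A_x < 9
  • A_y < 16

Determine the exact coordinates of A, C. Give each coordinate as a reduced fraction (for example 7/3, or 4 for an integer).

A = (5, 11)
C = (19, 11)

1. A_x = 5  [A = 2·M−B = 2·(7, 27/2)−(9, 16)]
2. A_y = 11  [A = 2·M−B = 2·(7, 27/2)−(9, 16)]
   so A = (5, 11)
3. C_x = 19  [C = 2·N−B = 2·(14, 27/2)−(9, 16)]
4. C_y = 11  [C = 2·N−B = 2·(14, 27/2)−(9, 16)]
   so C = (19, 11)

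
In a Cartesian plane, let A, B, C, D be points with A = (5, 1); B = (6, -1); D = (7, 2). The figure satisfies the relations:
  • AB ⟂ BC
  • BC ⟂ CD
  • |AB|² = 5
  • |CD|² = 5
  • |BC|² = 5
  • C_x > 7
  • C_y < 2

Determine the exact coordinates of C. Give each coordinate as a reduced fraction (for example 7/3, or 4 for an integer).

C = (8, 0)

1. C_x = 8  [[AB ⟂ BC ⇒ 1x-2y-8=0] ∩ [|C−(7, 2)|²=5]]
2. C_y = 0  [[AB ⟂ BC ⇒ 1x-2y-8=0] ∩ [|C−(7, 2)|²=5]]
   so C = (8, 0)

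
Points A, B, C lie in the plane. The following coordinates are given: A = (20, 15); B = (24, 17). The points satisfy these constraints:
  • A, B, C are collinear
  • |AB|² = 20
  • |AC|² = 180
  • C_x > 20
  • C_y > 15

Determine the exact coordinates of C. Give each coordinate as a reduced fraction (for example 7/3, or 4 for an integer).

1. C_x = 32  [[A, B, C are collinear ⇒ -2x+4y-20=0] ∩ [|C−(20, 15)|²=180]]
2. C_y = 21  [[A, B, C are collinear ⇒ -2x+4y-20=0] ∩ [|C−(20, 15)|²=180]]
   so C = (32, 21)

C = (32, 21)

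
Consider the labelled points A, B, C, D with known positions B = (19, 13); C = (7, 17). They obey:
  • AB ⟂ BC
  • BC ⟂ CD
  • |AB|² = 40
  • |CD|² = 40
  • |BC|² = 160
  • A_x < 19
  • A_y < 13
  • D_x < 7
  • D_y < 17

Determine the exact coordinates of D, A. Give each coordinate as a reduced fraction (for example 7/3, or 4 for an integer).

D = (5, 11)
A = (17, 7)

1. D_x = 5  [[BC ⟂ CD ⇒ -12x+4y+16=0] ∩ [|D−(7, 17)|²=40]]
2. D_y = 11  [[BC ⟂ CD ⇒ -12x+4y+16=0] ∩ [|D−(7, 17)|²=40]]
   so D = (5, 11)
3. A_x = 17  [[AB ⟂ BC ⇒ 12x-4y-176=0] ∩ [|A−(19, 13)|²=40]]
4. A_y = 7  [[AB ⟂ BC ⇒ 12x-4y-176=0] ∩ [|A−(19, 13)|²=40]]
   so A = (17, 7)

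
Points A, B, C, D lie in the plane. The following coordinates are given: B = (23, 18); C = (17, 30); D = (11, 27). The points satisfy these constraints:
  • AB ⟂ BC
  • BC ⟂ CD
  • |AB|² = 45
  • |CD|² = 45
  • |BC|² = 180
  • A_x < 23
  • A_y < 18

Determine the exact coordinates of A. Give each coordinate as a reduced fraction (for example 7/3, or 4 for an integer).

1. A_x = 17  [[AB ⟂ BC ⇒ 6x-12y+78=0] ∩ [|A−(23, 18)|²=45]]
2. A_y = 15  [[AB ⟂ BC ⇒ 6x-12y+78=0] ∩ [|A−(23, 18)|²=45]]
   so A = (17, 15)

A = (17, 15)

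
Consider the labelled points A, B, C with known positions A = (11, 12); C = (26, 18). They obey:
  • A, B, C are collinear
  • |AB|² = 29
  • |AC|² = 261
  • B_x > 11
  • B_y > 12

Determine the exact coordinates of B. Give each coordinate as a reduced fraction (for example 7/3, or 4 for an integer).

1. B_x = 16  [[A, B, C are collinear ⇒ 6x-15y+114=0] ∩ [|B−(11, 12)|²=29]]
2. B_y = 14  [[A, B, C are collinear ⇒ 6x-15y+114=0] ∩ [|B−(11, 12)|²=29]]
   so B = (16, 14)

B = (16, 14)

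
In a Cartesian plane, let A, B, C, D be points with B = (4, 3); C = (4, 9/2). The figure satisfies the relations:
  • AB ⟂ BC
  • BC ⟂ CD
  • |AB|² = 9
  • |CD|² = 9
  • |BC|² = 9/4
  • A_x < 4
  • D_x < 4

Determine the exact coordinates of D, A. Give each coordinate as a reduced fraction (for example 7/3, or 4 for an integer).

1. D_x = 1  [[BC ⟂ CD ⇒ 3/2y-27/4=0] ∩ [|D−(4, 9/2)|²=9]]
2. D_y = 9/2  [[BC ⟂ CD ⇒ 3/2y-27/4=0] ∩ [|D−(4, 9/2)|²=9]]
   so D = (1, 9/2)
3. A_x = 1  [[AB ⟂ BC ⇒ -3/2y+9/2=0] ∩ [|A−(4, 3)|²=9]]
4. A_y = 3  [[AB ⟂ BC ⇒ -3/2y+9/2=0] ∩ [|A−(4, 3)|²=9]]
   so A = (1, 3)

D = (1, 9/2)
A = (1, 3)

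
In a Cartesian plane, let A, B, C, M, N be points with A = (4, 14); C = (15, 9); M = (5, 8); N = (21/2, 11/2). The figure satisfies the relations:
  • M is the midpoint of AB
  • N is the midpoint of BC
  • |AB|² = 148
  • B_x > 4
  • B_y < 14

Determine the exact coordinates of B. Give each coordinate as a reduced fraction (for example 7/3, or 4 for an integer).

1. B_x = 6  [B = 2·M−A = 2·(5, 8)−(4, 14)]
2. B_y = 2  [B = 2·M−A = 2·(5, 8)−(4, 14)]
   so B = (6, 2)

B = (6, 2)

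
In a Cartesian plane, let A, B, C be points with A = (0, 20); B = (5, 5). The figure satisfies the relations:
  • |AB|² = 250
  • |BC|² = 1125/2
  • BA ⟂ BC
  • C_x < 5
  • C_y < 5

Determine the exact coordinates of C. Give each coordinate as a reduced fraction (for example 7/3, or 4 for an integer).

1. C_x = -35/2  [[BA ⟂ BC ⇒ -5x+15y-50=0] ∩ [|C−(5, 5)|²=1125/2]]
2. C_y = -5/2  [[BA ⟂ BC ⇒ -5x+15y-50=0] ∩ [|C−(5, 5)|²=1125/2]]
   so C = (-35/2, -5/2)

C = (-35/2, -5/2)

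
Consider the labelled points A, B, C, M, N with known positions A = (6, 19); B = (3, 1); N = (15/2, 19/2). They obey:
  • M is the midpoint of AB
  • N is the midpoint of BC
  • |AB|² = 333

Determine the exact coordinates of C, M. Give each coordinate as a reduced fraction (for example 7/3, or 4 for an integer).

1. M_x = 9/2  [2·M = A+B = (6, 19)+(3, 1)]
2. M_y = 10  [2·M = A+B = (6, 19)+(3, 1)]
   so M = (9/2, 10)
3. C_x = 12  [C = 2·N−B = 2·(15/2, 19/2)−(3, 1)]
4. C_y = 18  [C = 2·N−B = 2·(15/2, 19/2)−(3, 1)]
   so C = (12, 18)

C = (12, 18)
M = (9/2, 10)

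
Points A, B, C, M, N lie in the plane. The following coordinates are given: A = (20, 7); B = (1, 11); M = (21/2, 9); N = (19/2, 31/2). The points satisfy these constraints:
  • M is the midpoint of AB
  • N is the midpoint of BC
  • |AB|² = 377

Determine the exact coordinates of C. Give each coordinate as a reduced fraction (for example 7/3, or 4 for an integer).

1. C_x = 18  [C = 2·N−B = 2·(19/2, 31/2)−(1, 11)]
2. C_y = 20  [C = 2·N−B = 2·(19/2, 31/2)−(1, 11)]
   so C = (18, 20)

C = (18, 20)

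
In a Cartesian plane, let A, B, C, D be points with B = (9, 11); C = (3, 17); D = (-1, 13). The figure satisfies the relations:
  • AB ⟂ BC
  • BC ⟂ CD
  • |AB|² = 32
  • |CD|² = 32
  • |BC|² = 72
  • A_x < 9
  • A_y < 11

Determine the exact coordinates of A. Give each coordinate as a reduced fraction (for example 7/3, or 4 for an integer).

A = (5, 7)

1. A_x = 5  [[AB ⟂ BC ⇒ 6x-6y+12=0] ∩ [|A−(9, 11)|²=32]]
2. A_y = 7  [[AB ⟂ BC ⇒ 6x-6y+12=0] ∩ [|A−(9, 11)|²=32]]
   so A = (5, 7)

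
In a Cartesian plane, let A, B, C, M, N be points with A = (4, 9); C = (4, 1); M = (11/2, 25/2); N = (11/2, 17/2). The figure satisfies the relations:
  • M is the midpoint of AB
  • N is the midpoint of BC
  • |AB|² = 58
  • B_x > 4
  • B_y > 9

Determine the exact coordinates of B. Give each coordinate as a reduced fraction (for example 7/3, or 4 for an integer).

1. B_x = 7  [B = 2·M−A = 2·(11/2, 25/2)−(4, 9)]
2. B_y = 16  [B = 2·M−A = 2·(11/2, 25/2)−(4, 9)]
   so B = (7, 16)

B = (7, 16)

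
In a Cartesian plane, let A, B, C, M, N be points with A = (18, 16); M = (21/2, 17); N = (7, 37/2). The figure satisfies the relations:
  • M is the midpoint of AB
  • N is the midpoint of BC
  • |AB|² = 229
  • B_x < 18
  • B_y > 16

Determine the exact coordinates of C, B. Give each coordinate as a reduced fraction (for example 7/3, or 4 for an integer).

1. B_x = 3  [B = 2·M−A = 2·(21/2, 17)−(18, 16)]
2. B_y = 18  [B = 2·M−A = 2·(21/2, 17)−(18, 16)]
   so B = (3, 18)
3. C_x = 11  [C = 2·N−B = 2·(7, 37/2)−(3, 18)]
4. C_y = 19  [C = 2·N−B = 2·(7, 37/2)−(3, 18)]
   so C = (11, 19)

C = (11, 19)
B = (3, 18)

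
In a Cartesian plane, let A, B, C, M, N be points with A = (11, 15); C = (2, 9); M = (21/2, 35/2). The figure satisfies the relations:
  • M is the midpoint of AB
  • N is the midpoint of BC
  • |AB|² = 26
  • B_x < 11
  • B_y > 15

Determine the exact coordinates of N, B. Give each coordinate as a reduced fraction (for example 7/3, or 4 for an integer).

N = (6, 29/2)
B = (10, 20)

1. B_x = 10  [B = 2·M−A = 2·(21/2, 35/2)−(11, 15)]
2. B_y = 20  [B = 2·M−A = 2·(21/2, 35/2)−(11, 15)]
   so B = (10, 20)
3. N_x = 6  [2·N = B+C = (10, 20)+(2, 9)]
4. N_y = 29/2  [2·N = B+C = (10, 20)+(2, 9)]
   so N = (6, 29/2)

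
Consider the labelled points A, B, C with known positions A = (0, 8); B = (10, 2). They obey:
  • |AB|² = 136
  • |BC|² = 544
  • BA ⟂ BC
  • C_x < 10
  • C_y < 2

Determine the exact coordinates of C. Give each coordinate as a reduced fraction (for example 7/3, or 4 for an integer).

1. C_x = -2  [[BA ⟂ BC ⇒ -10x+6y+88=0] ∩ [|C−(10, 2)|²=544]]
2. C_y = -18  [[BA ⟂ BC ⇒ -10x+6y+88=0] ∩ [|C−(10, 2)|²=544]]
   so C = (-2, -18)

C = (-2, -18)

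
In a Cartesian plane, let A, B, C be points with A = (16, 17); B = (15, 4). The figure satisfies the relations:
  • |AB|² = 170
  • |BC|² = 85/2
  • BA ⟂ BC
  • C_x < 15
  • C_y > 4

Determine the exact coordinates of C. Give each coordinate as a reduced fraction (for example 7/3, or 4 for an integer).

1. C_x = 17/2  [[BA ⟂ BC ⇒ 1x+13y-67=0] ∩ [|C−(15, 4)|²=85/2]]
2. C_y = 9/2  [[BA ⟂ BC ⇒ 1x+13y-67=0] ∩ [|C−(15, 4)|²=85/2]]
   so C = (17/2, 9/2)

C = (17/2, 9/2)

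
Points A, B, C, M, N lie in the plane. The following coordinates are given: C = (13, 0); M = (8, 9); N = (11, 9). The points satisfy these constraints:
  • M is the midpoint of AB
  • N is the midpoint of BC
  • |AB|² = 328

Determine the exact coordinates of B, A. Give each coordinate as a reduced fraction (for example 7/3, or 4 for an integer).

1. B_x = 9  [B = 2·N−C = 2·(11, 9)−(13, 0)]
2. B_y = 18  [B = 2·N−C = 2·(11, 9)−(13, 0)]
   so B = (9, 18)
3. A_x = 7  [A = 2·M−B = 2·(8, 9)−(9, 18)]
4. A_y = 0  [A = 2·M−B = 2·(8, 9)−(9, 18)]
   so A = (7, 0)

B = (9, 18)
A = (7, 0)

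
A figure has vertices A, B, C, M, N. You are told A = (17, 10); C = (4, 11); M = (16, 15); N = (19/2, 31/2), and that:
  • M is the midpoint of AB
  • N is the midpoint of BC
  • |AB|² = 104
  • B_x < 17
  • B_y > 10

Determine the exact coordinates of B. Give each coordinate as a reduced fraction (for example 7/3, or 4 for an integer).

1. B_x = 15  [B = 2·M−A = 2·(16, 15)−(17, 10)]
2. B_y = 20  [B = 2·M−A = 2·(16, 15)−(17, 10)]
   so B = (15, 20)

B = (15, 20)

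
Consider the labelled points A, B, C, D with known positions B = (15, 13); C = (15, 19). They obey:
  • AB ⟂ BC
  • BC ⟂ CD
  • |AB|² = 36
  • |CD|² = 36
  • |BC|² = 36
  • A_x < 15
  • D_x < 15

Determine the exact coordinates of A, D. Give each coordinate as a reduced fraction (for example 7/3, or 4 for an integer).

1. A_x = 9  [[AB ⟂ BC ⇒ -6y+78=0] ∩ [|A−(15, 13)|²=36]]
2. A_y = 13  [[AB ⟂ BC ⇒ -6y+78=0] ∩ [|A−(15, 13)|²=36]]
   so A = (9, 13)
3. D_x = 9  [[BC ⟂ CD ⇒ 6y-114=0] ∩ [|D−(15, 19)|²=36]]
4. D_y = 19  [[BC ⟂ CD ⇒ 6y-114=0] ∩ [|D−(15, 19)|²=36]]
   so D = (9, 19)

A = (9, 13)
D = (9, 19)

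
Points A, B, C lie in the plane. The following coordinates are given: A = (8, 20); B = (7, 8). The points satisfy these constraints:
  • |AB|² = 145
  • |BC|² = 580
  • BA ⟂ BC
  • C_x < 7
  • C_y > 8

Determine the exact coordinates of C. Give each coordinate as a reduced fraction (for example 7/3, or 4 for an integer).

1. C_x = -17  [[BA ⟂ BC ⇒ 1x+12y-103=0] ∩ [|C−(7, 8)|²=580]]
2. C_y = 10  [[BA ⟂ BC ⇒ 1x+12y-103=0] ∩ [|C−(7, 8)|²=580]]
   so C = (-17, 10)

C = (-17, 10)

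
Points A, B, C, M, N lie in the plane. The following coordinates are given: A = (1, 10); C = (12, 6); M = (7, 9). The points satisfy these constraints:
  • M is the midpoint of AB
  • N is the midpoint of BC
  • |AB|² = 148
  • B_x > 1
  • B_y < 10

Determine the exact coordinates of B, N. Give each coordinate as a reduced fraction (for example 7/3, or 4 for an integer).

B = (13, 8)
N = (25/2, 7)

1. B_x = 13  [B = 2·M−A = 2·(7, 9)−(1, 10)]
2. B_y = 8  [B = 2·M−A = 2·(7, 9)−(1, 10)]
   so B = (13, 8)
3. N_x = 25/2  [2·N = B+C = (13, 8)+(12, 6)]
4. N_y = 7  [2·N = B+C = (13, 8)+(12, 6)]
   so N = (25/2, 7)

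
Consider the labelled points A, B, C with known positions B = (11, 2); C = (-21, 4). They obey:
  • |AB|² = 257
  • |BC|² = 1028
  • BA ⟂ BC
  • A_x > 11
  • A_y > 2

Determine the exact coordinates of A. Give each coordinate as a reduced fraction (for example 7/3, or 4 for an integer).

A = (12, 18)

1. A_x = 12  [[BA ⟂ BC ⇒ -32x+2y+348=0] ∩ [|A−(11, 2)|²=257]]
2. A_y = 18  [[BA ⟂ BC ⇒ -32x+2y+348=0] ∩ [|A−(11, 2)|²=257]]
   so A = (12, 18)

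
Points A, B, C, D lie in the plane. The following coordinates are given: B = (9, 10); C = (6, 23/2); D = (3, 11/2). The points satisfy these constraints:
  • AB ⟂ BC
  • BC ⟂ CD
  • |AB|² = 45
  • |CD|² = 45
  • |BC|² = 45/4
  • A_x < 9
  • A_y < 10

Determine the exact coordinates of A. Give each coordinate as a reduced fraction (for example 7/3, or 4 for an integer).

A = (6, 4)

1. A_x = 6  [[AB ⟂ BC ⇒ 3x-3/2y-12=0] ∩ [|A−(9, 10)|²=45]]
2. A_y = 4  [[AB ⟂ BC ⇒ 3x-3/2y-12=0] ∩ [|A−(9, 10)|²=45]]
   so A = (6, 4)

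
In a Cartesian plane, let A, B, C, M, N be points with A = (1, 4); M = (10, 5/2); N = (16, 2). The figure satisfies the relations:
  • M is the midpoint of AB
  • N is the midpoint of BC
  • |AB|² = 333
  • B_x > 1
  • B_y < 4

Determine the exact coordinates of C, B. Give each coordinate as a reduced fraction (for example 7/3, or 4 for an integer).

1. B_x = 19  [B = 2·M−A = 2·(10, 5/2)−(1, 4)]
2. B_y = 1  [B = 2·M−A = 2·(10, 5/2)−(1, 4)]
   so B = (19, 1)
3. C_x = 13  [C = 2·N−B = 2·(16, 2)−(19, 1)]
4. C_y = 3  [C = 2·N−B = 2·(16, 2)−(19, 1)]
   so C = (13, 3)

C = (13, 3)
B = (19, 1)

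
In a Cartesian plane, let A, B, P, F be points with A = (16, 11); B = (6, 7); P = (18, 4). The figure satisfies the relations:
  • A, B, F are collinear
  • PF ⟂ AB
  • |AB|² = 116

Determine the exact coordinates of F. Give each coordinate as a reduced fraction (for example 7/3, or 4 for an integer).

1. F_x = 444/29  [[A, B, F are collinear ⇒ 4x-10y+46=0] ∩ [PF ⟂ AB ⇒ -10x-4y+196=0]]
2. F_y = 311/29  [[A, B, F are collinear ⇒ 4x-10y+46=0] ∩ [PF ⟂ AB ⇒ -10x-4y+196=0]]
   so F = (444/29, 311/29)

F = (444/29, 311/29)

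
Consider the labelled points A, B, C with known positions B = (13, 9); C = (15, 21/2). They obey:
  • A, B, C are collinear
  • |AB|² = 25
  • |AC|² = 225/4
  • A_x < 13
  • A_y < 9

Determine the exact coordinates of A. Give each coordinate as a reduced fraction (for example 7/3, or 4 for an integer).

1. A_x = 9  [[A, B, C are collinear ⇒ -3/2x+2y+3/2=0] ∩ [|A−(13, 9)|²=25]]
2. A_y = 6  [[A, B, C are collinear ⇒ -3/2x+2y+3/2=0] ∩ [|A−(13, 9)|²=25]]
   so A = (9, 6)

A = (9, 6)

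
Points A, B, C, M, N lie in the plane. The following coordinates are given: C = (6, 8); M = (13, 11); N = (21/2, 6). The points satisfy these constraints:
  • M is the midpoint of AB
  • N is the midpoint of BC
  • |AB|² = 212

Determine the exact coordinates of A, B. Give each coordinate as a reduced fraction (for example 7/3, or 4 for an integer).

A = (11, 18)
B = (15, 4)

1. B_x = 15  [B = 2·N−C = 2·(21/2, 6)−(6, 8)]
2. B_y = 4  [B = 2·N−C = 2·(21/2, 6)−(6, 8)]
   so B = (15, 4)
3. A_x = 11  [A = 2·M−B = 2·(13, 11)−(15, 4)]
4. A_y = 18  [A = 2·M−B = 2·(13, 11)−(15, 4)]
   so A = (11, 18)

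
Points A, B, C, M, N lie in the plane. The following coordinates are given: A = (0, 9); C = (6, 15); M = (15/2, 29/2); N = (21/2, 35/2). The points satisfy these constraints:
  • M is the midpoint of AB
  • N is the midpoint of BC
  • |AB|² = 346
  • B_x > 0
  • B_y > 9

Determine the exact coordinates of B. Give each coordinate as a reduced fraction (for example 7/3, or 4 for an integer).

B = (15, 20)

1. B_x = 15  [B = 2·M−A = 2·(15/2, 29/2)−(0, 9)]
2. B_y = 20  [B = 2·M−A = 2·(15/2, 29/2)−(0, 9)]
   so B = (15, 20)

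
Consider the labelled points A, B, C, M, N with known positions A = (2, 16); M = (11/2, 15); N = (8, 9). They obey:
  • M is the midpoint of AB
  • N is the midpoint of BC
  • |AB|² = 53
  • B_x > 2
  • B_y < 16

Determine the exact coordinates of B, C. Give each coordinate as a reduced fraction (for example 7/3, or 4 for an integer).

1. B_x = 9  [B = 2·M−A = 2·(11/2, 15)−(2, 16)]
2. B_y = 14  [B = 2·M−A = 2·(11/2, 15)−(2, 16)]
   so B = (9, 14)
3. C_x = 7  [C = 2·N−B = 2·(8, 9)−(9, 14)]
4. C_y = 4  [C = 2·N−B = 2·(8, 9)−(9, 14)]
   so C = (7, 4)

B = (9, 14)
C = (7, 4)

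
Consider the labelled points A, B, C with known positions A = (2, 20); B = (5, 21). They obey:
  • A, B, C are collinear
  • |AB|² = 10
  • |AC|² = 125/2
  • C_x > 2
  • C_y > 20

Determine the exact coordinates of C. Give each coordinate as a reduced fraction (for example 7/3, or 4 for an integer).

1. C_x = 19/2  [[A, B, C are collinear ⇒ -1x+3y-58=0] ∩ [|C−(2, 20)|²=125/2]]
2. C_y = 45/2  [[A, B, C are collinear ⇒ -1x+3y-58=0] ∩ [|C−(2, 20)|²=125/2]]
   so C = (19/2, 45/2)

C = (19/2, 45/2)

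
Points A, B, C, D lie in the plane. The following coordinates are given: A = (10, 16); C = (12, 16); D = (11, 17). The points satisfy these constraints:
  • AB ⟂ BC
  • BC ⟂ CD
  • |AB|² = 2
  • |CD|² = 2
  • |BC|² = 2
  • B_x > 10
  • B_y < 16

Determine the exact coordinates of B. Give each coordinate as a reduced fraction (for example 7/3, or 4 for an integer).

B = (11, 15)

1. B_x = 11  [[BC ⟂ CD ⇒ 1x-1y+4=0] ∩ [|B−(10, 16)|²=2]]
2. B_y = 15  [[BC ⟂ CD ⇒ 1x-1y+4=0] ∩ [|B−(10, 16)|²=2]]
   so B = (11, 15)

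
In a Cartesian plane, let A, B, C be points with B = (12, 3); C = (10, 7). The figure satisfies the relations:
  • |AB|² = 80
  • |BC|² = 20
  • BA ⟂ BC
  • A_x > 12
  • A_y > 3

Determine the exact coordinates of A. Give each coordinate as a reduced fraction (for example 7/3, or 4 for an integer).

A = (20, 7)

1. A_x = 20  [[BA ⟂ BC ⇒ -2x+4y+12=0] ∩ [|A−(12, 3)|²=80]]
2. A_y = 7  [[BA ⟂ BC ⇒ -2x+4y+12=0] ∩ [|A−(12, 3)|²=80]]
   so A = (20, 7)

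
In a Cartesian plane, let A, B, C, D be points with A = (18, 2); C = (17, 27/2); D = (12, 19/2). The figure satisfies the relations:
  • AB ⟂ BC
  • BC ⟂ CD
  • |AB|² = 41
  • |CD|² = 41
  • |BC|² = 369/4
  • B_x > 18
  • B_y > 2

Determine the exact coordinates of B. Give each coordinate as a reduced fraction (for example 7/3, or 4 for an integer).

B = (23, 6)

1. B_x = 23  [[BC ⟂ CD ⇒ 5x+4y-139=0] ∩ [|B−(18, 2)|²=41]]
2. B_y = 6  [[BC ⟂ CD ⇒ 5x+4y-139=0] ∩ [|B−(18, 2)|²=41]]
   so B = (23, 6)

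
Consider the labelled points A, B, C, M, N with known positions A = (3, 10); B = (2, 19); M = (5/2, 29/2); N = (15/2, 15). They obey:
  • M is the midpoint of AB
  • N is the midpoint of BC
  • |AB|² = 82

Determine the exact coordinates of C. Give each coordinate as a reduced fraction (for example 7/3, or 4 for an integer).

C = (13, 11)

1. C_x = 13  [C = 2·N−B = 2·(15/2, 15)−(2, 19)]
2. C_y = 11  [C = 2·N−B = 2·(15/2, 15)−(2, 19)]
   so C = (13, 11)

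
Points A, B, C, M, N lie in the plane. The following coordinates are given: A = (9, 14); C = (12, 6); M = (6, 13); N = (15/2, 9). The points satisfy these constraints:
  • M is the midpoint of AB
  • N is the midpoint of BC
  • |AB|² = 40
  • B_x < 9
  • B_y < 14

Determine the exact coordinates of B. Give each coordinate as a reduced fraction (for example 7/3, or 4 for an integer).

1. B_x = 3  [B = 2·M−A = 2·(6, 13)−(9, 14)]
2. B_y = 12  [B = 2·M−A = 2·(6, 13)−(9, 14)]
   so B = (3, 12)

B = (3, 12)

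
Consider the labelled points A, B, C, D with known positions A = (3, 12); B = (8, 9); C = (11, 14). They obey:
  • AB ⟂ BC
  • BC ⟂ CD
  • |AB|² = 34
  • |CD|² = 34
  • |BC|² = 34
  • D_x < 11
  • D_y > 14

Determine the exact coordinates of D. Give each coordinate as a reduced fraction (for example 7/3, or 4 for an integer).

1. D_x = 6  [[BC ⟂ CD ⇒ 3x+5y-103=0] ∩ [|D−(11, 14)|²=34]]
2. D_y = 17  [[BC ⟂ CD ⇒ 3x+5y-103=0] ∩ [|D−(11, 14)|²=34]]
   so D = (6, 17)

D = (6, 17)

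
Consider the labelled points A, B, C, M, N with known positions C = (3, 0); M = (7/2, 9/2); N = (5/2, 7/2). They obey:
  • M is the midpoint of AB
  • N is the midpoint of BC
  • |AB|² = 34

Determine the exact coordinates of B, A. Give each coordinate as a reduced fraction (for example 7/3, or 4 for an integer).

1. B_x = 2  [B = 2·N−C = 2·(5/2, 7/2)−(3, 0)]
2. B_y = 7  [B = 2·N−C = 2·(5/2, 7/2)−(3, 0)]
   so B = (2, 7)
3. A_x = 5  [A = 2·M−B = 2·(7/2, 9/2)−(2, 7)]
4. A_y = 2  [A = 2·M−B = 2·(7/2, 9/2)−(2, 7)]
   so A = (5, 2)

B = (2, 7)
A = (5, 2)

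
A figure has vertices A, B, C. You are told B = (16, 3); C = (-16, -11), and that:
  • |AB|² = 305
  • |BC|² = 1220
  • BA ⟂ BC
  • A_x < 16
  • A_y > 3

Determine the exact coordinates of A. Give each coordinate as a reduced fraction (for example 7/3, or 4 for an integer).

1. A_x = 9  [[BA ⟂ BC ⇒ -32x-14y+554=0] ∩ [|A−(16, 3)|²=305]]
2. A_y = 19  [[BA ⟂ BC ⇒ -32x-14y+554=0] ∩ [|A−(16, 3)|²=305]]
   so A = (9, 19)

A = (9, 19)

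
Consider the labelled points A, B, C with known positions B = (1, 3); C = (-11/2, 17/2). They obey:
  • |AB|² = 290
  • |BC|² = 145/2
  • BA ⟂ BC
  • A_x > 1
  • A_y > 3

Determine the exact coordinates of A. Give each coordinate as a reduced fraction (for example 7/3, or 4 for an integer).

1. A_x = 12  [[BA ⟂ BC ⇒ -13/2x+11/2y-10=0] ∩ [|A−(1, 3)|²=290]]
2. A_y = 16  [[BA ⟂ BC ⇒ -13/2x+11/2y-10=0] ∩ [|A−(1, 3)|²=290]]
   so A = (12, 16)

A = (12, 16)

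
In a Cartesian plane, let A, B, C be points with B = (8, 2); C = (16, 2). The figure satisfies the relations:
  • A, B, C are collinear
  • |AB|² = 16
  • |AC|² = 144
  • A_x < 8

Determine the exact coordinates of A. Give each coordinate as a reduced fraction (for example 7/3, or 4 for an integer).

1. A_x = 4  [[A, B, C are collinear ⇒ 8y-16=0] ∩ [|A−(8, 2)|²=16]]
2. A_y = 2  [[A, B, C are collinear ⇒ 8y-16=0] ∩ [|A−(8, 2)|²=16]]
   so A = (4, 2)

A = (4, 2)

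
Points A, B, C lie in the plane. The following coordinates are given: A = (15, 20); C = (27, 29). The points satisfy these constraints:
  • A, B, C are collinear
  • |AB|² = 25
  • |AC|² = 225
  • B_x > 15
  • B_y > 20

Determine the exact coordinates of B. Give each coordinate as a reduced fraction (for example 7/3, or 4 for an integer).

B = (19, 23)

1. B_x = 19  [[A, B, C are collinear ⇒ 9x-12y+105=0] ∩ [|B−(15, 20)|²=25]]
2. B_y = 23  [[A, B, C are collinear ⇒ 9x-12y+105=0] ∩ [|B−(15, 20)|²=25]]
   so B = (19, 23)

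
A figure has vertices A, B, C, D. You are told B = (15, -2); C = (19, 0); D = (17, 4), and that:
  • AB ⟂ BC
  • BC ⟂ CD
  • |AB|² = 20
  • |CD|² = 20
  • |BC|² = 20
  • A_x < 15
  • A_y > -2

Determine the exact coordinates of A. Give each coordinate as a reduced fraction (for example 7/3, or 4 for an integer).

A = (13, 2)

1. A_x = 13  [[AB ⟂ BC ⇒ -4x-2y+56=0] ∩ [|A−(15, -2)|²=20]]
2. A_y = 2  [[AB ⟂ BC ⇒ -4x-2y+56=0] ∩ [|A−(15, -2)|²=20]]
   so A = (13, 2)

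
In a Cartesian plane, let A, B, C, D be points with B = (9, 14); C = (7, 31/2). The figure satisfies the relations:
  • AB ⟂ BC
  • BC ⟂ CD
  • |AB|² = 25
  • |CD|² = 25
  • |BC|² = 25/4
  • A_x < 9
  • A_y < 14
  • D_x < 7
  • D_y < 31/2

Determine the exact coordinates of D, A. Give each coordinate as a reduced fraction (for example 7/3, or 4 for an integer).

D = (4, 23/2)
A = (6, 10)

1. D_x = 4  [[BC ⟂ CD ⇒ -2x+3/2y-37/4=0] ∩ [|D−(7, 31/2)|²=25]]
2. D_y = 23/2  [[BC ⟂ CD ⇒ -2x+3/2y-37/4=0] ∩ [|D−(7, 31/2)|²=25]]
   so D = (4, 23/2)
3. A_x = 6  [[AB ⟂ BC ⇒ 2x-3/2y+3=0] ∩ [|A−(9, 14)|²=25]]
4. A_y = 10  [[AB ⟂ BC ⇒ 2x-3/2y+3=0] ∩ [|A−(9, 14)|²=25]]
   so A = (6, 10)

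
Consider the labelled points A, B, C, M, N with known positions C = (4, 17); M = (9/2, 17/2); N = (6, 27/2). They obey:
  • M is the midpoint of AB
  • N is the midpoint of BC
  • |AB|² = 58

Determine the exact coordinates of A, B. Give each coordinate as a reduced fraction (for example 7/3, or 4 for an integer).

A = (1, 7)
B = (8, 10)

1. B_x = 8  [B = 2·N−C = 2·(6, 27/2)−(4, 17)]
2. B_y = 10  [B = 2·N−C = 2·(6, 27/2)−(4, 17)]
   so B = (8, 10)
3. A_x = 1  [A = 2·M−B = 2·(9/2, 17/2)−(8, 10)]
4. A_y = 7  [A = 2·M−B = 2·(9/2, 17/2)−(8, 10)]
   so A = (1, 7)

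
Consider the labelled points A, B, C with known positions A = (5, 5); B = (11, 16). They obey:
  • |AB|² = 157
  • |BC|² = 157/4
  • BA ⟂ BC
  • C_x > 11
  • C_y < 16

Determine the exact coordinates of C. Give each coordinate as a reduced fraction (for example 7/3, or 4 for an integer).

1. C_x = 33/2  [[BA ⟂ BC ⇒ -6x-11y+242=0] ∩ [|C−(11, 16)|²=157/4]]
2. C_y = 13  [[BA ⟂ BC ⇒ -6x-11y+242=0] ∩ [|C−(11, 16)|²=157/4]]
   so C = (33/2, 13)

C = (33/2, 13)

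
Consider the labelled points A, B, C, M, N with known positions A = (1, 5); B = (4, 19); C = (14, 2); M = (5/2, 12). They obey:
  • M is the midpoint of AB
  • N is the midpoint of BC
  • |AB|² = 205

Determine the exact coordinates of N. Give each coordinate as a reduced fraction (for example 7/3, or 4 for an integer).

1. N_x = 9  [2·N = B+C = (4, 19)+(14, 2)]
2. N_y = 21/2  [2·N = B+C = (4, 19)+(14, 2)]
   so N = (9, 21/2)

N = (9, 21/2)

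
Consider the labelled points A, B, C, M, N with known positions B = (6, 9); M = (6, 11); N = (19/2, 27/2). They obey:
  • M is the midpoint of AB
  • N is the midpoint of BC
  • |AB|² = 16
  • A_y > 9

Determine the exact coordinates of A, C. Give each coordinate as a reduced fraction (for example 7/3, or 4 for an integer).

1. A_x = 6  [A = 2·M−B = 2·(6, 11)−(6, 9)]
2. A_y = 13  [A = 2·M−B = 2·(6, 11)−(6, 9)]
   so A = (6, 13)
3. C_x = 13  [C = 2·N−B = 2·(19/2, 27/2)−(6, 9)]
4. C_y = 18  [C = 2·N−B = 2·(19/2, 27/2)−(6, 9)]
   so C = (13, 18)

A = (6, 13)
C = (13, 18)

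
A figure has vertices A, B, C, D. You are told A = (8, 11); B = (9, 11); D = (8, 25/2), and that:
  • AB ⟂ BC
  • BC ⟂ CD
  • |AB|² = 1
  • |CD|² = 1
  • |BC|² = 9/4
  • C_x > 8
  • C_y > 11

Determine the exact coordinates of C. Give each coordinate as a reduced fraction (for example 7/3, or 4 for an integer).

1. C_x = 9  [[AB ⟂ BC ⇒ 1x-9=0] ∩ [|C−(8, 25/2)|²=1]]
2. C_y = 25/2  [[AB ⟂ BC ⇒ 1x-9=0] ∩ [|C−(8, 25/2)|²=1]]
   so C = (9, 25/2)

C = (9, 25/2)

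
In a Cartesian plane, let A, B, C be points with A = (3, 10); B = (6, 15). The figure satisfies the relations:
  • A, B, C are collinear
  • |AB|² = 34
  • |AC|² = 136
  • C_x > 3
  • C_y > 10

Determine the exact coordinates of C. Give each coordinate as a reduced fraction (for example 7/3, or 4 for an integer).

C = (9, 20)

1. C_x = 9  [[A, B, C are collinear ⇒ -5x+3y-15=0] ∩ [|C−(3, 10)|²=136]]
2. C_y = 20  [[A, B, C are collinear ⇒ -5x+3y-15=0] ∩ [|C−(3, 10)|²=136]]
   so C = (9, 20)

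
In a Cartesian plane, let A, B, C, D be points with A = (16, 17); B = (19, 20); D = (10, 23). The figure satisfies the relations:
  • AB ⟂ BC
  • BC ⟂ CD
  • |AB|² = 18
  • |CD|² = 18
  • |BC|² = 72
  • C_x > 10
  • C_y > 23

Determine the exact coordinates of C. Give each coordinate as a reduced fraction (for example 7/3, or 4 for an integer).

C = (13, 26)

1. C_x = 13  [[AB ⟂ BC ⇒ 3x+3y-117=0] ∩ [|C−(10, 23)|²=18]]
2. C_y = 26  [[AB ⟂ BC ⇒ 3x+3y-117=0] ∩ [|C−(10, 23)|²=18]]
   so C = (13, 26)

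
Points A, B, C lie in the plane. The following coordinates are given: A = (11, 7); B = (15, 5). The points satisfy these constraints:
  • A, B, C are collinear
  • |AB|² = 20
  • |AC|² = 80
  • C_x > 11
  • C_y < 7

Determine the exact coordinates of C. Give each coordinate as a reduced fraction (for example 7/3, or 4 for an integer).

C = (19, 3)

1. C_x = 19  [[A, B, C are collinear ⇒ 2x+4y-50=0] ∩ [|C−(11, 7)|²=80]]
2. C_y = 3  [[A, B, C are collinear ⇒ 2x+4y-50=0] ∩ [|C−(11, 7)|²=80]]
   so C = (19, 3)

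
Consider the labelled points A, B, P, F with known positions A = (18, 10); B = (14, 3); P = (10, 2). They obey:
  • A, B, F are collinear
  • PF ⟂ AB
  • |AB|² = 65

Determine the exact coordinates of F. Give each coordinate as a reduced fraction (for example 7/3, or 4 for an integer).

F = (818/65, 34/65)

1. F_x = 818/65  [[A, B, F are collinear ⇒ 7x-4y-86=0] ∩ [PF ⟂ AB ⇒ -4x-7y+54=0]]
2. F_y = 34/65  [[A, B, F are collinear ⇒ 7x-4y-86=0] ∩ [PF ⟂ AB ⇒ -4x-7y+54=0]]
   so F = (818/65, 34/65)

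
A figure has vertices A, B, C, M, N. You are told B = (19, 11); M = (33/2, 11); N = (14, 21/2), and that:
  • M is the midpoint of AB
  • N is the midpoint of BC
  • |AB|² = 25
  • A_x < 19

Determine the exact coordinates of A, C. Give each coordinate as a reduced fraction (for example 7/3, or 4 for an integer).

A = (14, 11)
C = (9, 10)

1. A_x = 14  [A = 2·M−B = 2·(33/2, 11)−(19, 11)]
2. A_y = 11  [A = 2·M−B = 2·(33/2, 11)−(19, 11)]
   so A = (14, 11)
3. C_x = 9  [C = 2·N−B = 2·(14, 21/2)−(19, 11)]
4. C_y = 10  [C = 2·N−B = 2·(14, 21/2)−(19, 11)]
   so C = (9, 10)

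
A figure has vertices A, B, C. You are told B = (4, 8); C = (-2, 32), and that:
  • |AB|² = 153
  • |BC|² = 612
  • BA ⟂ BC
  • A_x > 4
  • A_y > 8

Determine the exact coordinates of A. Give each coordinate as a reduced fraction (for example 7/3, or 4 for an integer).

1. A_x = 16  [[BA ⟂ BC ⇒ -6x+24y-168=0] ∩ [|A−(4, 8)|²=153]]
2. A_y = 11  [[BA ⟂ BC ⇒ -6x+24y-168=0] ∩ [|A−(4, 8)|²=153]]
   so A = (16, 11)

A = (16, 11)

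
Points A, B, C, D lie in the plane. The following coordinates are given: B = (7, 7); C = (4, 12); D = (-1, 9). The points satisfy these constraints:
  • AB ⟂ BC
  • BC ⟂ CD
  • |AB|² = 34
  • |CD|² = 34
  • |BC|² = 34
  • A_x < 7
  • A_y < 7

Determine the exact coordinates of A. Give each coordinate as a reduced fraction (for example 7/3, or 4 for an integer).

1. A_x = 2  [[AB ⟂ BC ⇒ 3x-5y+14=0] ∩ [|A−(7, 7)|²=34]]
2. A_y = 4  [[AB ⟂ BC ⇒ 3x-5y+14=0] ∩ [|A−(7, 7)|²=34]]
   so A = (2, 4)

A = (2, 4)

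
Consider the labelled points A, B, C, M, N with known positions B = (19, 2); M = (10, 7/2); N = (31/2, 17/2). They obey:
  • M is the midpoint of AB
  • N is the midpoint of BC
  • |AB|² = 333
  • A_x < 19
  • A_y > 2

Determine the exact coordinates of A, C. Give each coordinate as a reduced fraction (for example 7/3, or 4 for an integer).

A = (1, 5)
C = (12, 15)

1. A_x = 1  [A = 2·M−B = 2·(10, 7/2)−(19, 2)]
2. A_y = 5  [A = 2·M−B = 2·(10, 7/2)−(19, 2)]
   so A = (1, 5)
3. C_x = 12  [C = 2·N−B = 2·(31/2, 17/2)−(19, 2)]
4. C_y = 15  [C = 2·N−B = 2·(31/2, 17/2)−(19, 2)]
   so C = (12, 15)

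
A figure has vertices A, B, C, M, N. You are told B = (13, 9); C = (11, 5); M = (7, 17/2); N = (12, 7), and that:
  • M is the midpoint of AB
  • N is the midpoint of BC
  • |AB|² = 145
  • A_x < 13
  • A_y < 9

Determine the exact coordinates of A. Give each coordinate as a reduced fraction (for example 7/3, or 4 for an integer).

A = (1, 8)

1. A_x = 1  [A = 2·M−B = 2·(7, 17/2)−(13, 9)]
2. A_y = 8  [A = 2·M−B = 2·(7, 17/2)−(13, 9)]
   so A = (1, 8)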